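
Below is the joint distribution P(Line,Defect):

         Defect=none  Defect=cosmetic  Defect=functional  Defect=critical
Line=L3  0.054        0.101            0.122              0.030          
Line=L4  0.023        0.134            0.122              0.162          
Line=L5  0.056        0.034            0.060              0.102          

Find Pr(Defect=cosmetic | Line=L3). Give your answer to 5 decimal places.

P(Line=L3) = 0.054 + 0.101 + 0.122 + 0.030 = 0.307.
P(Defect=cosmetic | Line=L3) = 0.101/0.307 = 0.32899.

0.32899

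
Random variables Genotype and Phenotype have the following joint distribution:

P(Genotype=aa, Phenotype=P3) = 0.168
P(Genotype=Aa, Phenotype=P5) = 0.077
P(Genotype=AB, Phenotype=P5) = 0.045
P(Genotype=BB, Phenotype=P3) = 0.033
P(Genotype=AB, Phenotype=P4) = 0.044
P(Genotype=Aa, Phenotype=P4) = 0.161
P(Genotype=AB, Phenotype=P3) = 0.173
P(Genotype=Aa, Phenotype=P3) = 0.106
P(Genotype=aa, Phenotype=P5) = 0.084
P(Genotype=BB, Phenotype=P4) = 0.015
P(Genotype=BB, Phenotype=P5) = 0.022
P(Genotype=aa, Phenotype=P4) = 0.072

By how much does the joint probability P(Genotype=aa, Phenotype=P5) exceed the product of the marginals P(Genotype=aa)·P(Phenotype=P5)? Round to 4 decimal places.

0.0101

P(Genotype=aa) = 0.168 + 0.072 + 0.084 = 0.324.
P(Phenotype=P5) = 0.077 + 0.084 + 0.045 + 0.022 = 0.228.
P(Genotype=aa, Phenotype=P5) − P(Genotype=aa)P(Phenotype=P5) = 0.084 − 0.324×0.228 = 0.0101.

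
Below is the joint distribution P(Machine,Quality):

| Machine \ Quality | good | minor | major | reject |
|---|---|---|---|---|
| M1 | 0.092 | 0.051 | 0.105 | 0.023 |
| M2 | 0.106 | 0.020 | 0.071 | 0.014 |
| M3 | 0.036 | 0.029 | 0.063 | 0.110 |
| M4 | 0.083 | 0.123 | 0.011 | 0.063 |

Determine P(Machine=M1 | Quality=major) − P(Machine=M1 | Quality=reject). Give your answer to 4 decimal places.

P(Quality=major) = 0.105 + 0.071 + 0.063 + 0.011 = 0.250; P(Machine=M1 | Quality=major) = 0.105/0.250 = 0.42000.
P(Quality=reject) = 0.023 + 0.014 + 0.110 + 0.063 = 0.210; P(Machine=M1 | Quality=reject) = 0.023/0.210 = 0.10952.
Difference = 0.3105.

0.3105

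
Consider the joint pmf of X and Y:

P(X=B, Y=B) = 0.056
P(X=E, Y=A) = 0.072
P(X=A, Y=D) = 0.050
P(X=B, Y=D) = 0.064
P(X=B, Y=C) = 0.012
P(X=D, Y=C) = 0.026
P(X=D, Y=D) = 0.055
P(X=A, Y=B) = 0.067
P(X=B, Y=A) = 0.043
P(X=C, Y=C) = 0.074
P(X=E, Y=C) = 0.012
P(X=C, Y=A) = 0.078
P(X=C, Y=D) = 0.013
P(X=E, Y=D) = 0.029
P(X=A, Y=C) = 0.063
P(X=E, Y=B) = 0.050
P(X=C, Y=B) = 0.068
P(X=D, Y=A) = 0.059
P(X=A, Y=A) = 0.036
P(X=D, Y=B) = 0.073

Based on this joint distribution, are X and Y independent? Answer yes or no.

P(X=C) = 0.233 and P(Y=D) = 0.211, so their product is 0.04916, but P(X=C, Y=D) = 0.013. Since these differ, X and Y are not independent.

no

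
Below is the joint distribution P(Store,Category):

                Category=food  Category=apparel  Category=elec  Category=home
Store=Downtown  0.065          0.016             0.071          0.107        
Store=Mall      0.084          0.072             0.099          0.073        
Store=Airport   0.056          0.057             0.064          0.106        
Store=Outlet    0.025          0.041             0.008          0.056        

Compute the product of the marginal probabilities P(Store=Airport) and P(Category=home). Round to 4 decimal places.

P(Store=Airport) = 0.056 + 0.057 + 0.064 + 0.106 = 0.283.
P(Category=home) = 0.107 + 0.073 + 0.106 + 0.056 = 0.342.
Product: 0.283 × 0.342 = 0.0968.

0.0968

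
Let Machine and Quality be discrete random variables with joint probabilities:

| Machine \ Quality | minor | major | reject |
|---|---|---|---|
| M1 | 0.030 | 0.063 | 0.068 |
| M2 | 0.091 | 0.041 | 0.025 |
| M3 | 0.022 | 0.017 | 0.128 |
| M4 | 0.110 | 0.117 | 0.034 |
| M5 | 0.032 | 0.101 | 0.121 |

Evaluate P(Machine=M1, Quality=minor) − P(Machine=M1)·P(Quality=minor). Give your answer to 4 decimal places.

-0.0159

P(Machine=M1) = 0.030 + 0.063 + 0.068 = 0.161.
P(Quality=minor) = 0.030 + 0.091 + 0.022 + 0.110 + 0.032 = 0.285.
P(Machine=M1, Quality=minor) − P(Machine=M1)P(Quality=minor) = 0.030 − 0.161×0.285 = -0.0159.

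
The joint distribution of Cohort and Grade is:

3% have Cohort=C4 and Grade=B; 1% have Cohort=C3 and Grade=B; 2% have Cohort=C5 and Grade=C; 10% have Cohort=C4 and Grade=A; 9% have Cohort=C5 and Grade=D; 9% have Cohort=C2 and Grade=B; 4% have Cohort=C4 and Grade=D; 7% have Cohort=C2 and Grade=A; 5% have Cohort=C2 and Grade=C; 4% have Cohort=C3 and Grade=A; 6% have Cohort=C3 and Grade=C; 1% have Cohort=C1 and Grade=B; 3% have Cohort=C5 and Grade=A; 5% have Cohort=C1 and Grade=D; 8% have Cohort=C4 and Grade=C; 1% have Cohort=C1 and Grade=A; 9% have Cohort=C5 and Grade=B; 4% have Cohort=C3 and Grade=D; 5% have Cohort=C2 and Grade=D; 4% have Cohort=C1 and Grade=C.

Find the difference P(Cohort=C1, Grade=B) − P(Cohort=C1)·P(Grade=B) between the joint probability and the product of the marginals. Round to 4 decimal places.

-0.0153

P(Cohort=C1) = 0.01 + 0.01 + 0.04 + 0.05 = 0.11.
P(Grade=B) = 0.01 + 0.09 + 0.01 + 0.03 + 0.09 = 0.23.
P(Cohort=C1, Grade=B) − P(Cohort=C1)P(Grade=B) = 0.01 − 0.11×0.23 = -0.0153.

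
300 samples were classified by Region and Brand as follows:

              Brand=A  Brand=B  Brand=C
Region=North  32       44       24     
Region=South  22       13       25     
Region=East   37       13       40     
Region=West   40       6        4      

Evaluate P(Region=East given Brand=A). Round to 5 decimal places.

0.28244

Total with Brand=A: 32 + 22 + 37 + 40 = 131.
P(Region=East | Brand=A) = 37/131 = 0.28244.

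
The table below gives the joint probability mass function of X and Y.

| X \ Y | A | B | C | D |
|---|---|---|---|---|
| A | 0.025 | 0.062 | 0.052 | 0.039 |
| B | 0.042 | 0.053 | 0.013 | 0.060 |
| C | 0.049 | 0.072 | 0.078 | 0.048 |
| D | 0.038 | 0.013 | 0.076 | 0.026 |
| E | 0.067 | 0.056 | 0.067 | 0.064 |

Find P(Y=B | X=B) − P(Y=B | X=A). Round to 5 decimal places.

P(X=B) = 0.042 + 0.053 + 0.013 + 0.060 = 0.168; P(Y=B | X=B) = 0.053/0.168 = 0.315476.
P(X=A) = 0.025 + 0.062 + 0.052 + 0.039 = 0.178; P(Y=B | X=A) = 0.062/0.178 = 0.348315.
Difference = -0.03284.

-0.03284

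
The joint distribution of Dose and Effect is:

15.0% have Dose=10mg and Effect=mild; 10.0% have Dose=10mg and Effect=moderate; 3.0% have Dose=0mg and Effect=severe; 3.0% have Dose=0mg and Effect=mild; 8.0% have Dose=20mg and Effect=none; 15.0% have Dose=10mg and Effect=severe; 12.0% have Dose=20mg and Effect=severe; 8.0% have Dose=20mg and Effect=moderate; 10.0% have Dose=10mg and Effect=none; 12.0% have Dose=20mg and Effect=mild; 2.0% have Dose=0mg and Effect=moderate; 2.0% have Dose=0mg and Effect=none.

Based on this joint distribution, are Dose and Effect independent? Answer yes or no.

yes

Every cell satisfies P(Dose,Effect) = P(Dose)·P(Effect). For instance P(Dose=10mg) = 0.500, P(Effect=mild) = 0.300, and 0.500×0.300 = 0.150 matches the joint entry. So Dose and Effect are independent.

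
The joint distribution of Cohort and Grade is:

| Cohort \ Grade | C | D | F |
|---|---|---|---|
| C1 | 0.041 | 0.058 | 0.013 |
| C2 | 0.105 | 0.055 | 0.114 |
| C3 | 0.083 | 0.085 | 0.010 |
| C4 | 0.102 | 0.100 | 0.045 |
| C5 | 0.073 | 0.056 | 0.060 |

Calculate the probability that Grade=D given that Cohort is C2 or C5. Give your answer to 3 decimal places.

P(Cohort=C2) = 0.105 + 0.055 + 0.114 = 0.274.
P(Cohort=C5) = 0.073 + 0.056 + 0.060 = 0.189.
P(Cohort ∈ {C2, C5}) = 0.274 + 0.189 = 0.463; P(Grade=D, Cohort ∈ {C2, C5}) = 0.055 + 0.056 = 0.111.
P(Grade=D | Cohort ∈ {C2, C5}) = 0.111/0.463 = 0.240.

0.240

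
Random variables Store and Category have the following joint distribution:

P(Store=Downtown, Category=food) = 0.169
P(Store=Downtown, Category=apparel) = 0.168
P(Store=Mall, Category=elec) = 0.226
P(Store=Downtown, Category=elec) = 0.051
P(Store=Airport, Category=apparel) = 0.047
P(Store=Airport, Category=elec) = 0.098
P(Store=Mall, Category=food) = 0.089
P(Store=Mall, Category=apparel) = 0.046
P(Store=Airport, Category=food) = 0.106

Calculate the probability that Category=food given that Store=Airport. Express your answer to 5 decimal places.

P(Store=Airport) = 0.106 + 0.047 + 0.098 = 0.251.
P(Category=food | Store=Airport) = 0.106/0.251 = 0.42231.

0.42231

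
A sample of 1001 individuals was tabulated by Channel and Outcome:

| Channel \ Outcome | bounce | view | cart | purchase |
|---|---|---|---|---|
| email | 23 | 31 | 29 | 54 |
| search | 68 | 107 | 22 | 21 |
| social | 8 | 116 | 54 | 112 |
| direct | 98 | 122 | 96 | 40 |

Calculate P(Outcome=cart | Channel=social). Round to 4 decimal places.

0.1862

Total with Channel=social: 8 + 116 + 54 + 112 = 290.
P(Outcome=cart | Channel=social) = 54/290 = 0.1862.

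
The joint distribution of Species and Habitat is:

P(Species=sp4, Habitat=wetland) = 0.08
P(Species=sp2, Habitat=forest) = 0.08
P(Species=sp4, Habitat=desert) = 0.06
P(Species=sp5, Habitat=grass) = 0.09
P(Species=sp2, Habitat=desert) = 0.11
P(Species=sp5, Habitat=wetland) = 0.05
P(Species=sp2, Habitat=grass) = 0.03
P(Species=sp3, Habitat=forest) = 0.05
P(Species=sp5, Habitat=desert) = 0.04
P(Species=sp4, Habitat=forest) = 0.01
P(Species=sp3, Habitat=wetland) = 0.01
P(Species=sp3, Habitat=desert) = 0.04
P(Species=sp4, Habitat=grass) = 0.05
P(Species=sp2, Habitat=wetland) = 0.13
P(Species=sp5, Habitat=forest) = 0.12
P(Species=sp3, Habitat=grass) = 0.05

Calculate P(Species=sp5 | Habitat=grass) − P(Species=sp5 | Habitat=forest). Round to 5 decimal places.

P(Habitat=grass) = 0.03 + 0.05 + 0.05 + 0.09 = 0.22; P(Species=sp5 | Habitat=grass) = 0.09/0.22 = 0.409091.
P(Habitat=forest) = 0.08 + 0.05 + 0.01 + 0.12 = 0.26; P(Species=sp5 | Habitat=forest) = 0.12/0.26 = 0.461538.
Difference = -0.05245.

-0.05245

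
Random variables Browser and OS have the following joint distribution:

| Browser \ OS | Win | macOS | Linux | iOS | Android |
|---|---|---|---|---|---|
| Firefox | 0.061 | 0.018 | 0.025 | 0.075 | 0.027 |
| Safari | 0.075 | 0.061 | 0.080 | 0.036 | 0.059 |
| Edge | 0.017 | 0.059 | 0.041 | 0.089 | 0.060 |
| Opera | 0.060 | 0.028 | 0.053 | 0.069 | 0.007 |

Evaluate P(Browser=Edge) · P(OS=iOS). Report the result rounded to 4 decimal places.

0.0716

P(Browser=Edge) = 0.017 + 0.059 + 0.041 + 0.089 + 0.060 = 0.266.
P(OS=iOS) = 0.075 + 0.036 + 0.089 + 0.069 = 0.269.
Product: 0.266 × 0.269 = 0.0716.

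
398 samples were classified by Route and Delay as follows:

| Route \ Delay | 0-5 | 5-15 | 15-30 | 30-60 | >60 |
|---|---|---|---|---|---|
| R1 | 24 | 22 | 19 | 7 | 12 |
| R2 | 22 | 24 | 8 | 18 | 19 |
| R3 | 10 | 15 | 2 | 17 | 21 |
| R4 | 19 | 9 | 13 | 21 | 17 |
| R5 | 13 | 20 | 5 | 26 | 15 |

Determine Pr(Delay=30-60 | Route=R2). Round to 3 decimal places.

0.198

Total with Route=R2: 22 + 24 + 8 + 18 + 19 = 91.
P(Delay=30-60 | Route=R2) = 18/91 = 0.198.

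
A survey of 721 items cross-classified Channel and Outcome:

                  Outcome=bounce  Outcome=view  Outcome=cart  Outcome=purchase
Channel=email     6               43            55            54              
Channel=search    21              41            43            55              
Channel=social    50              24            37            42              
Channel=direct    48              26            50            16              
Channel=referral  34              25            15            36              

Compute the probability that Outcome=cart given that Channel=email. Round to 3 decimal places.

0.348

Total with Channel=email: 6 + 43 + 55 + 54 = 158.
P(Outcome=cart | Channel=email) = 55/158 = 0.348.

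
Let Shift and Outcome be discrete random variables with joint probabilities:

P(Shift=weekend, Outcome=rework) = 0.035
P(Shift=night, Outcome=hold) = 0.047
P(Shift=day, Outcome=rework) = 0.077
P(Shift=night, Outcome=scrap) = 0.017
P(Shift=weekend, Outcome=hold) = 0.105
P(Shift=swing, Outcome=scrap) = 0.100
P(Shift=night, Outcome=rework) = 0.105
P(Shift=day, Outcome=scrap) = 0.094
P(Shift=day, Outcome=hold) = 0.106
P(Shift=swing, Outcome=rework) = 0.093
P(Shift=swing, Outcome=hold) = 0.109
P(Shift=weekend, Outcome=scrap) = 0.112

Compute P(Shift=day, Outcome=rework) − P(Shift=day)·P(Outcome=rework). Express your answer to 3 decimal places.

P(Shift=day) = 0.077 + 0.094 + 0.106 = 0.277.
P(Outcome=rework) = 0.077 + 0.093 + 0.105 + 0.035 = 0.310.
P(Shift=day, Outcome=rework) − P(Shift=day)P(Outcome=rework) = 0.077 − 0.277×0.310 = -0.009.

-0.009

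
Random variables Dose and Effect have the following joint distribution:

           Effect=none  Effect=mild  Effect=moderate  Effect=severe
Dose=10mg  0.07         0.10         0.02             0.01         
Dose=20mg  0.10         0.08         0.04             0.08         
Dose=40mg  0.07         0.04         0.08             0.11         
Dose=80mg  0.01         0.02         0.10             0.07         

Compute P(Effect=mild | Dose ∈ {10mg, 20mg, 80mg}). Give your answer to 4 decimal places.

0.2857

P(Dose=10mg) = 0.07 + 0.10 + 0.02 + 0.01 = 0.20.
P(Dose=20mg) = 0.10 + 0.08 + 0.04 + 0.08 = 0.30.
P(Dose=80mg) = 0.01 + 0.02 + 0.10 + 0.07 = 0.20.
P(Dose ∈ {10mg, 20mg, 80mg}) = 0.20 + 0.30 + 0.20 = 0.70; P(Effect=mild, Dose ∈ {10mg, 20mg, 80mg}) = 0.10 + 0.08 + 0.02 = 0.20.
P(Effect=mild | Dose ∈ {10mg, 20mg, 80mg}) = 0.20/0.70 = 0.2857.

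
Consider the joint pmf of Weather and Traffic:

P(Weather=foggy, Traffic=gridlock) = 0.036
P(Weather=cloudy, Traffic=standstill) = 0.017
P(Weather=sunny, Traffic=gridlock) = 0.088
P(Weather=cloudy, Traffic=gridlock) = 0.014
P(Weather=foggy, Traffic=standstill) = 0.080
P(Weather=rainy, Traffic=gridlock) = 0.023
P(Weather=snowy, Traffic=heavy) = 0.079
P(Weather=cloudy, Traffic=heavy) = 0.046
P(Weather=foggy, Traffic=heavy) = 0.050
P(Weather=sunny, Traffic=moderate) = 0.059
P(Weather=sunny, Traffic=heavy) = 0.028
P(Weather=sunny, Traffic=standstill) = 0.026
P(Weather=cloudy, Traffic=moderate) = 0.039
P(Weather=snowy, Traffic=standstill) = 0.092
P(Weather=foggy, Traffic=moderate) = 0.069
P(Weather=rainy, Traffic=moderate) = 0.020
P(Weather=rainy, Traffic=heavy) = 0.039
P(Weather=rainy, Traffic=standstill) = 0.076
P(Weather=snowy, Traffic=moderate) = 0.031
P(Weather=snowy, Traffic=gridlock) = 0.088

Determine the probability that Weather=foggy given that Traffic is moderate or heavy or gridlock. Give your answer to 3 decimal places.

0.219

P(Traffic=moderate) = 0.059 + 0.039 + 0.020 + 0.031 + 0.069 = 0.218.
P(Traffic=heavy) = 0.028 + 0.046 + 0.039 + 0.079 + 0.050 = 0.242.
P(Traffic=gridlock) = 0.088 + 0.014 + 0.023 + 0.088 + 0.036 = 0.249.
P(Traffic ∈ {moderate, heavy, gridlock}) = 0.218 + 0.242 + 0.249 = 0.709; P(Weather=foggy, Traffic ∈ {moderate, heavy, gridlock}) = 0.069 + 0.050 + 0.036 = 0.155.
P(Weather=foggy | Traffic ∈ {moderate, heavy, gridlock}) = 0.155/0.709 = 0.219.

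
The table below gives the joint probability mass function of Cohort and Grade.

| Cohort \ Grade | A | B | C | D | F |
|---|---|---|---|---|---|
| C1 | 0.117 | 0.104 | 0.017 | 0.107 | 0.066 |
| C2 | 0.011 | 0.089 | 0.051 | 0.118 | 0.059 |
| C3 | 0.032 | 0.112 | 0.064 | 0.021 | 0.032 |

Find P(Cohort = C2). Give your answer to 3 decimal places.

0.328

P(Cohort=C2) = 0.011 + 0.089 + 0.051 + 0.118 + 0.059 = 0.328.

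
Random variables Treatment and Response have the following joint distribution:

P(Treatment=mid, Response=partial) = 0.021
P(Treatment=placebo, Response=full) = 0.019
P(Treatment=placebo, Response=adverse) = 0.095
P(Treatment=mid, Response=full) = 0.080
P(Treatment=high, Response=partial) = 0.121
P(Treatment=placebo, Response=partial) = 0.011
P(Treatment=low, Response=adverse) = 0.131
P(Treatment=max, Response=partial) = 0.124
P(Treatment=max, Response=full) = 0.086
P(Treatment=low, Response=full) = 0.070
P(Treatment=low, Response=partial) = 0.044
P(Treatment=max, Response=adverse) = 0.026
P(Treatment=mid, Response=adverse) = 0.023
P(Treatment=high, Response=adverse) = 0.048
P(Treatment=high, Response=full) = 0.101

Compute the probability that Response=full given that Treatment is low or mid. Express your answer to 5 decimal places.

0.40650

P(Treatment=low) = 0.044 + 0.070 + 0.131 = 0.245.
P(Treatment=mid) = 0.021 + 0.080 + 0.023 = 0.124.
P(Treatment ∈ {low, mid}) = 0.245 + 0.124 = 0.369; P(Response=full, Treatment ∈ {low, mid}) = 0.070 + 0.080 = 0.150.
P(Response=full | Treatment ∈ {low, mid}) = 0.150/0.369 = 0.40650.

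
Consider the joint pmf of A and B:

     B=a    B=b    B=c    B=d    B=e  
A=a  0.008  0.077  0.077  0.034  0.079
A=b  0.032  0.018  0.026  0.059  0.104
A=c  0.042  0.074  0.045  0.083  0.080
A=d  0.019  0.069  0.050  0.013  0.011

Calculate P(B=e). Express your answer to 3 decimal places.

0.274

P(B=e) = 0.079 + 0.104 + 0.080 + 0.011 = 0.274.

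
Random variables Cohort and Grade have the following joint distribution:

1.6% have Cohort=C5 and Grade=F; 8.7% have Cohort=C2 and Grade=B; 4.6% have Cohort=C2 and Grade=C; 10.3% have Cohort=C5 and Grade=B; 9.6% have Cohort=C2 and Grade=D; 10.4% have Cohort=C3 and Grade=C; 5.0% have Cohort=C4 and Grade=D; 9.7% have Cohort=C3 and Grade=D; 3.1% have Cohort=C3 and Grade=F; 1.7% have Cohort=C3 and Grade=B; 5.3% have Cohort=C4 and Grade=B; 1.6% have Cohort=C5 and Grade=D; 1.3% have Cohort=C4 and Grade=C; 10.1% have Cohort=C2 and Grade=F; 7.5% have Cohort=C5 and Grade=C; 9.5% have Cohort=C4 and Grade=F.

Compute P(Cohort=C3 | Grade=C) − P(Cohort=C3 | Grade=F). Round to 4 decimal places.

0.3094

P(Grade=C) = 0.046 + 0.104 + 0.013 + 0.075 = 0.238; P(Cohort=C3 | Grade=C) = 0.104/0.238 = 0.43697.
P(Grade=F) = 0.101 + 0.031 + 0.095 + 0.016 = 0.243; P(Cohort=C3 | Grade=F) = 0.031/0.243 = 0.12757.
Difference = 0.3094.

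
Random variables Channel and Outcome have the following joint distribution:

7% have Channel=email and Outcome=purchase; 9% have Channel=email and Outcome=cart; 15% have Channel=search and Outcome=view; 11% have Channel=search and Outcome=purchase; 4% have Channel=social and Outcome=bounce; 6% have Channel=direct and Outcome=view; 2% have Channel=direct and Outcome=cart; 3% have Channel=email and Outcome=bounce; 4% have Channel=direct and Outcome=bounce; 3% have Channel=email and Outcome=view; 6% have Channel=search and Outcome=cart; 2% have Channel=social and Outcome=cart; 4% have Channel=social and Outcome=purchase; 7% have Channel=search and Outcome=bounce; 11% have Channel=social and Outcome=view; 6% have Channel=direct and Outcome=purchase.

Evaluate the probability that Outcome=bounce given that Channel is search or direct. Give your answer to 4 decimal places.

P(Channel=search) = 0.07 + 0.15 + 0.06 + 0.11 = 0.39.
P(Channel=direct) = 0.04 + 0.06 + 0.02 + 0.06 = 0.18.
P(Channel ∈ {search, direct}) = 0.39 + 0.18 = 0.57; P(Outcome=bounce, Channel ∈ {search, direct}) = 0.07 + 0.04 = 0.11.
P(Outcome=bounce | Channel ∈ {search, direct}) = 0.11/0.57 = 0.1930.

0.1930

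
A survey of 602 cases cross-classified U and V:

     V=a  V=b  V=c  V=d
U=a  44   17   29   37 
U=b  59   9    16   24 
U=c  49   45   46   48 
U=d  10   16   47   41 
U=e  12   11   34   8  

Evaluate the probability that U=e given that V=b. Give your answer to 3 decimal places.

Total with V=b: 17 + 9 + 45 + 16 + 11 = 98.
P(U=e | V=b) = 11/98 = 0.112.

0.112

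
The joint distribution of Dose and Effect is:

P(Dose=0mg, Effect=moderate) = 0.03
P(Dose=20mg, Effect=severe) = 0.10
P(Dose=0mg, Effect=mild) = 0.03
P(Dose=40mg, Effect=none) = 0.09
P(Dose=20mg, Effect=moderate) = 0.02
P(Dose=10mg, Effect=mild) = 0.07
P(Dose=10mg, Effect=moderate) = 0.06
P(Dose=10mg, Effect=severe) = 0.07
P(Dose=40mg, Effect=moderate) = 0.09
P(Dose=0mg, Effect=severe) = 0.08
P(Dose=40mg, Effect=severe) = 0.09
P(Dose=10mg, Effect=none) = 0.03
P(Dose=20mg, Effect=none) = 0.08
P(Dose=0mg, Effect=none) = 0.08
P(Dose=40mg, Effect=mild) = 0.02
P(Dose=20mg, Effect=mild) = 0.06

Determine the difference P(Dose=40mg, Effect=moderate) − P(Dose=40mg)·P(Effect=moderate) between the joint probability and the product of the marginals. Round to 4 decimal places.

P(Dose=40mg) = 0.09 + 0.02 + 0.09 + 0.09 = 0.29.
P(Effect=moderate) = 0.03 + 0.06 + 0.02 + 0.09 = 0.20.
P(Dose=40mg, Effect=moderate) − P(Dose=40mg)P(Effect=moderate) = 0.09 − 0.29×0.20 = 0.0320.

0.0320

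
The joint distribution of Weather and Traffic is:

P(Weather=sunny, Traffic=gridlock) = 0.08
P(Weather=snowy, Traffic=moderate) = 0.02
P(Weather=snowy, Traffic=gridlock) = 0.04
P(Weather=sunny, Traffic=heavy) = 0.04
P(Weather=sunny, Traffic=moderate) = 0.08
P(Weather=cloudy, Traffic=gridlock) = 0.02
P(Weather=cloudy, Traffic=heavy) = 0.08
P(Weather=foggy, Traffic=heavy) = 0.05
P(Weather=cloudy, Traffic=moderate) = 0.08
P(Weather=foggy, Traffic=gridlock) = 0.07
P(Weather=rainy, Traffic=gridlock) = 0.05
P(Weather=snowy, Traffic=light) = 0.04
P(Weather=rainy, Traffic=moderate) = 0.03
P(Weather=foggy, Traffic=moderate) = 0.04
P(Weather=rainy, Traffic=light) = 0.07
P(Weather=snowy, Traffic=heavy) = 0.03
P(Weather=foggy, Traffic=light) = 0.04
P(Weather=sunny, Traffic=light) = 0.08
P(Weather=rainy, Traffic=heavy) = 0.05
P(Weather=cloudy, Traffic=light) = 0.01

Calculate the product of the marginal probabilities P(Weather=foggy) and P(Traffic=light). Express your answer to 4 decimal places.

P(Weather=foggy) = 0.04 + 0.04 + 0.05 + 0.07 = 0.20.
P(Traffic=light) = 0.08 + 0.01 + 0.07 + 0.04 + 0.04 = 0.24.
Product: 0.20 × 0.24 = 0.0480.

0.0480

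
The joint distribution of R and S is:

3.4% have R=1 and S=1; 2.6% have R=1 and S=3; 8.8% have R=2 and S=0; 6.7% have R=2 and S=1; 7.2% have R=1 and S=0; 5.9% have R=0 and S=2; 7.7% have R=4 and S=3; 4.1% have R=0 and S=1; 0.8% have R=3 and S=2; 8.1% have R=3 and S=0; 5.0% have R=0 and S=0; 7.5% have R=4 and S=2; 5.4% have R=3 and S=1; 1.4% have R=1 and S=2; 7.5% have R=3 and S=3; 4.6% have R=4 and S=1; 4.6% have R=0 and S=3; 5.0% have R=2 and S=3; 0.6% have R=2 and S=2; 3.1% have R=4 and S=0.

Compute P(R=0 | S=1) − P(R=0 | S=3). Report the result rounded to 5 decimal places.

0.00154

P(S=1) = 0.041 + 0.034 + 0.067 + 0.054 + 0.046 = 0.242; P(R=0 | S=1) = 0.041/0.242 = 0.169421.
P(S=3) = 0.046 + 0.026 + 0.050 + 0.075 + 0.077 = 0.274; P(R=0 | S=3) = 0.046/0.274 = 0.167883.
Difference = 0.00154.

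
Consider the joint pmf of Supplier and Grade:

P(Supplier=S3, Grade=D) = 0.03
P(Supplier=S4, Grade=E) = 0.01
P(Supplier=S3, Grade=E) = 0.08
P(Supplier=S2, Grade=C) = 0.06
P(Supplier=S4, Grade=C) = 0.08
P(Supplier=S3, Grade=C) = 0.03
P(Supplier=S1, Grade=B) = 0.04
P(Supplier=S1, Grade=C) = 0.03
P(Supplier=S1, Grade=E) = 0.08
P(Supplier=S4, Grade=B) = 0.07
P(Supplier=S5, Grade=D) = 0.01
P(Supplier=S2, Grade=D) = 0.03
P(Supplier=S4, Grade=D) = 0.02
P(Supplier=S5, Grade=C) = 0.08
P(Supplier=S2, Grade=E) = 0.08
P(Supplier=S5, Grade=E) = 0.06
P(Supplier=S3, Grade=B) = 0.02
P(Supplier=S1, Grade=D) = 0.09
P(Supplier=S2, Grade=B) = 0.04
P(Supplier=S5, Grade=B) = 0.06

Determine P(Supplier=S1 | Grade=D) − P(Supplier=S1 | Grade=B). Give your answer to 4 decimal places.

P(Grade=D) = 0.09 + 0.03 + 0.03 + 0.02 + 0.01 = 0.18; P(Supplier=S1 | Grade=D) = 0.09/0.18 = 0.50000.
P(Grade=B) = 0.04 + 0.04 + 0.02 + 0.07 + 0.06 = 0.23; P(Supplier=S1 | Grade=B) = 0.04/0.23 = 0.17391.
Difference = 0.3261.

0.3261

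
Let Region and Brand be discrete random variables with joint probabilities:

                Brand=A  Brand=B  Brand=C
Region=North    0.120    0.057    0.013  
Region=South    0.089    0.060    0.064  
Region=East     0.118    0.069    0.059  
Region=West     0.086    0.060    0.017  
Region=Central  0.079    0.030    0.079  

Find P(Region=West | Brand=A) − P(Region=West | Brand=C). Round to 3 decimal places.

P(Brand=A) = 0.120 + 0.089 + 0.118 + 0.086 + 0.079 = 0.492; P(Region=West | Brand=A) = 0.086/0.492 = 0.1748.
P(Brand=C) = 0.013 + 0.064 + 0.059 + 0.017 + 0.079 = 0.232; P(Region=West | Brand=C) = 0.017/0.232 = 0.0733.
Difference = 0.102.

0.102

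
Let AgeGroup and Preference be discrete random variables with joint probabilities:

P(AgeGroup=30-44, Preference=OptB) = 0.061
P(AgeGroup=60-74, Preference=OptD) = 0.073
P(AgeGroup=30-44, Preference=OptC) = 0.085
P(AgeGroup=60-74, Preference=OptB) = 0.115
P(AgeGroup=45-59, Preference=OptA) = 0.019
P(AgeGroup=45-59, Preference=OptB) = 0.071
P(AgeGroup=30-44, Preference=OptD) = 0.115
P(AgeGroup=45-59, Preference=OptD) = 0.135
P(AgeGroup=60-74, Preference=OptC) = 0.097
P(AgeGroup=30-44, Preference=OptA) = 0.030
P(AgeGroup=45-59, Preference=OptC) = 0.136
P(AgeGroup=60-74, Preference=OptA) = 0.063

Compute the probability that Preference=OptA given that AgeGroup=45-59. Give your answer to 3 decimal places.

P(AgeGroup=45-59) = 0.019 + 0.071 + 0.136 + 0.135 = 0.361.
P(Preference=OptA | AgeGroup=45-59) = 0.019/0.361 = 0.053.

0.053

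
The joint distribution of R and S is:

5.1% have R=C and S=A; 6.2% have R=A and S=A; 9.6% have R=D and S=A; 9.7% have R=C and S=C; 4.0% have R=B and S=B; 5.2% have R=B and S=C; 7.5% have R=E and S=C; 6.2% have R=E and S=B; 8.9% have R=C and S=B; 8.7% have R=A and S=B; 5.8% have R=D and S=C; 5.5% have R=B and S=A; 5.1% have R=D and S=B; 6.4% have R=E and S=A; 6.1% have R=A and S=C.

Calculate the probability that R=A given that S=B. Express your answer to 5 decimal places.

0.26444

P(S=B) = 0.087 + 0.040 + 0.089 + 0.051 + 0.062 = 0.329.
P(R=A | S=B) = 0.087/0.329 = 0.26444.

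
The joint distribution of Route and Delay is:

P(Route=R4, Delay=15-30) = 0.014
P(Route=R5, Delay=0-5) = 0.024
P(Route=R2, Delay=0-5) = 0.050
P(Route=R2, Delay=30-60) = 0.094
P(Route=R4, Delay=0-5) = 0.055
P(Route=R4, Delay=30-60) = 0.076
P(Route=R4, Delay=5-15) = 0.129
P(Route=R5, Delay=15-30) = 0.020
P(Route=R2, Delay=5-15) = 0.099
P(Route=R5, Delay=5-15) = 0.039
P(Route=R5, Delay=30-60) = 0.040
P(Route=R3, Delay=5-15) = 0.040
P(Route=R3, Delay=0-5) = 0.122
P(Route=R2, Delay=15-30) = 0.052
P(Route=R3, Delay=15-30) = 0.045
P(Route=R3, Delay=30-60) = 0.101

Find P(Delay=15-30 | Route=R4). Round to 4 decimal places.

0.0511

P(Route=R4) = 0.055 + 0.129 + 0.014 + 0.076 = 0.274.
P(Delay=15-30 | Route=R4) = 0.014/0.274 = 0.0511.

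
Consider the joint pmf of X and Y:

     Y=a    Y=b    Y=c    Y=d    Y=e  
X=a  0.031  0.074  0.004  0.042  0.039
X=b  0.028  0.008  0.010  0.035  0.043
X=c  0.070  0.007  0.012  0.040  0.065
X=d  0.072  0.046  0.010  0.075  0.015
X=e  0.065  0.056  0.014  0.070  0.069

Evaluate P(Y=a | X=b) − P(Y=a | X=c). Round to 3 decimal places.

-0.135

P(X=b) = 0.028 + 0.008 + 0.010 + 0.035 + 0.043 = 0.124; P(Y=a | X=b) = 0.028/0.124 = 0.2258.
P(X=c) = 0.070 + 0.007 + 0.012 + 0.040 + 0.065 = 0.194; P(Y=a | X=c) = 0.070/0.194 = 0.3608.
Difference = -0.135.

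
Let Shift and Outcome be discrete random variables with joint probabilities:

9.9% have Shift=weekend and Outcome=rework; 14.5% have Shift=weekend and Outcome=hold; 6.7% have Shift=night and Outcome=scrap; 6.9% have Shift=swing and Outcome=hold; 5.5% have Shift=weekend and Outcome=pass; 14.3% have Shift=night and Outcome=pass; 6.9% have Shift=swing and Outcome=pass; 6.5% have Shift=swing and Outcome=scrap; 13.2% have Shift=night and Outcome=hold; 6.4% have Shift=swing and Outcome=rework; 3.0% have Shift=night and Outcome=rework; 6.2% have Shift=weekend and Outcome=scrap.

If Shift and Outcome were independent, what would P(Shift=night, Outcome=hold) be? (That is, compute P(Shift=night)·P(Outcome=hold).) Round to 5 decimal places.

0.12871

P(Shift=night) = 0.143 + 0.030 + 0.067 + 0.132 = 0.372.
P(Outcome=hold) = 0.069 + 0.132 + 0.145 = 0.346.
Product: 0.372 × 0.346 = 0.12871.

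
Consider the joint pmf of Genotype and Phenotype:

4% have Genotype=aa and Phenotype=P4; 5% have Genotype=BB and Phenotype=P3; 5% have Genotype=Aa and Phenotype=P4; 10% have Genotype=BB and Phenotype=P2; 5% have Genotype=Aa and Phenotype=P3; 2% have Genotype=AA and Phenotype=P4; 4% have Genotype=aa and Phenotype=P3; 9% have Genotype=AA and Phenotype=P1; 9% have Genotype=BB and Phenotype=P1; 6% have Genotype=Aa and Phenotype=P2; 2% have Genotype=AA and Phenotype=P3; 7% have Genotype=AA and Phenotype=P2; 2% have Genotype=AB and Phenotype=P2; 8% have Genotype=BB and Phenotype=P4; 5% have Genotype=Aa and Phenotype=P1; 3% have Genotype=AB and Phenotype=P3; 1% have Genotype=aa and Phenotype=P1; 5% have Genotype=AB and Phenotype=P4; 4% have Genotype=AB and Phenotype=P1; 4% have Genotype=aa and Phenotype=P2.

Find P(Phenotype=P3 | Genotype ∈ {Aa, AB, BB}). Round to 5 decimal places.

0.19403

P(Genotype=Aa) = 0.05 + 0.06 + 0.05 + 0.05 = 0.21.
P(Genotype=AB) = 0.04 + 0.02 + 0.03 + 0.05 = 0.14.
P(Genotype=BB) = 0.09 + 0.10 + 0.05 + 0.08 = 0.32.
P(Genotype ∈ {Aa, AB, BB}) = 0.21 + 0.14 + 0.32 = 0.67; P(Phenotype=P3, Genotype ∈ {Aa, AB, BB}) = 0.05 + 0.03 + 0.05 = 0.13.
P(Phenotype=P3 | Genotype ∈ {Aa, AB, BB}) = 0.13/0.67 = 0.19403.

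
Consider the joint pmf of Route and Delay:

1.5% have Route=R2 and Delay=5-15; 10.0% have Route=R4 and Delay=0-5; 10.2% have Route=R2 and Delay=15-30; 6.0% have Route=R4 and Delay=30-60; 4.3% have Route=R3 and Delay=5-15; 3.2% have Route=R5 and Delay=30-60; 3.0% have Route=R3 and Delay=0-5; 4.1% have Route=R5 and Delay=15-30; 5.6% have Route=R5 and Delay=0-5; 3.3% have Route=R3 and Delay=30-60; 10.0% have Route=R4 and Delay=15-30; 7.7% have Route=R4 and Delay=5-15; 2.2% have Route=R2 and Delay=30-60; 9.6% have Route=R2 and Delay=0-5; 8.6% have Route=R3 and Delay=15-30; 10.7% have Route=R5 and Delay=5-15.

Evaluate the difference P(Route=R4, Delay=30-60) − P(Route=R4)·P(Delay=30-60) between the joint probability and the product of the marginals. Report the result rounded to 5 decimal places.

P(Route=R4) = 0.100 + 0.077 + 0.100 + 0.060 = 0.337.
P(Delay=30-60) = 0.022 + 0.033 + 0.060 + 0.032 = 0.147.
P(Route=R4, Delay=30-60) − P(Route=R4)P(Delay=30-60) = 0.060 − 0.337×0.147 = 0.01046.

0.01046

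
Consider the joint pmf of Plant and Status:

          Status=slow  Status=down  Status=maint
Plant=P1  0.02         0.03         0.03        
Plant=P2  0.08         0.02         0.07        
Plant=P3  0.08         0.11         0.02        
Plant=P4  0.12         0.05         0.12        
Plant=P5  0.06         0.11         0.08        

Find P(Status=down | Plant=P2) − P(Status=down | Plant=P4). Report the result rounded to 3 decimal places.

P(Plant=P2) = 0.08 + 0.02 + 0.07 = 0.17; P(Status=down | Plant=P2) = 0.02/0.17 = 0.1176.
P(Plant=P4) = 0.12 + 0.05 + 0.12 = 0.29; P(Status=down | Plant=P4) = 0.05/0.29 = 0.1724.
Difference = -0.055.

-0.055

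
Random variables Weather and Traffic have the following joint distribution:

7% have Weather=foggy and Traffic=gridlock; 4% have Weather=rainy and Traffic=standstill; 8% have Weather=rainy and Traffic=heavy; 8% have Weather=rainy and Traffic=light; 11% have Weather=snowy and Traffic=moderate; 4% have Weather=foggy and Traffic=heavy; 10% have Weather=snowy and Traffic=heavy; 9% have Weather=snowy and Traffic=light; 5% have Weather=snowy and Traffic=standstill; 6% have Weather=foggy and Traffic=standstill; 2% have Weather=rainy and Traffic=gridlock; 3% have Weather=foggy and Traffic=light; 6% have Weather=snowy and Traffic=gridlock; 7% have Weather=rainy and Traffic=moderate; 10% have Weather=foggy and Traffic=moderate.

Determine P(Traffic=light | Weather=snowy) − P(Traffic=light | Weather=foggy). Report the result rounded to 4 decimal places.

0.1195

P(Weather=snowy) = 0.09 + 0.11 + 0.10 + 0.06 + 0.05 = 0.41; P(Traffic=light | Weather=snowy) = 0.09/0.41 = 0.21951.
P(Weather=foggy) = 0.03 + 0.10 + 0.04 + 0.07 + 0.06 = 0.30; P(Traffic=light | Weather=foggy) = 0.03/0.30 = 0.10000.
Difference = 0.1195.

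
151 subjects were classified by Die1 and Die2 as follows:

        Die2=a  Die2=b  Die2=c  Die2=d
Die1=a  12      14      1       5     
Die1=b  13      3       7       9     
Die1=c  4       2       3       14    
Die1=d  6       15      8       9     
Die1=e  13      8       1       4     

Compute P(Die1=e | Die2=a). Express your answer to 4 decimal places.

Total with Die2=a: 12 + 13 + 4 + 6 + 13 = 48.
P(Die1=e | Die2=a) = 13/48 = 0.2708.

0.2708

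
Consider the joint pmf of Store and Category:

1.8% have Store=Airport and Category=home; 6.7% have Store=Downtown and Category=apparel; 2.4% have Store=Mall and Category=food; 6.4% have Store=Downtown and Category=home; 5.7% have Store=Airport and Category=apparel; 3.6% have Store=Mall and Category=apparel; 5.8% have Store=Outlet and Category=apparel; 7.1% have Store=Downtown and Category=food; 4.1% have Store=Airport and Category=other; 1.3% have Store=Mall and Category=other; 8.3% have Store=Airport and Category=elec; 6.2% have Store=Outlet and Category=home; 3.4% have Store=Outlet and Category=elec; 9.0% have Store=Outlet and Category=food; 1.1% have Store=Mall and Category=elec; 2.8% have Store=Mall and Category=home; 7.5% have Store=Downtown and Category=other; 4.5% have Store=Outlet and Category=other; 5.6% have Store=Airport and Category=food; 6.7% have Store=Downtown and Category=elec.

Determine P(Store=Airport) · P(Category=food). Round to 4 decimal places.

P(Store=Airport) = 0.056 + 0.057 + 0.083 + 0.018 + 0.041 = 0.255.
P(Category=food) = 0.071 + 0.024 + 0.056 + 0.090 = 0.241.
Product: 0.255 × 0.241 = 0.0615.

0.0615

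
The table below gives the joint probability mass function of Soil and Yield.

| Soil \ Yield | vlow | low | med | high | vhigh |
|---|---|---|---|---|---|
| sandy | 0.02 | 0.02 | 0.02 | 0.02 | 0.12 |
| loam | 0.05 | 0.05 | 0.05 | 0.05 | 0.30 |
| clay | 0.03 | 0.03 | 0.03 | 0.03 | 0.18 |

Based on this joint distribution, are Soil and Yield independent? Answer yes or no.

Every cell satisfies P(Soil,Yield) = P(Soil)·P(Yield). For instance P(Soil=sandy) = 0.20, P(Yield=med) = 0.10, and 0.20×0.10 = 0.02 matches the joint entry. So Soil and Yield are independent.

yes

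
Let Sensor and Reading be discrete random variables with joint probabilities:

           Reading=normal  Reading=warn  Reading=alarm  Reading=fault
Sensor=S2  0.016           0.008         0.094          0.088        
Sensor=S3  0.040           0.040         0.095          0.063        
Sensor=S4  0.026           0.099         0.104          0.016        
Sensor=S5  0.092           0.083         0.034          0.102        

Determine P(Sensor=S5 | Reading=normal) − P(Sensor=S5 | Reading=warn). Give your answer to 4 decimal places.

P(Reading=normal) = 0.016 + 0.040 + 0.026 + 0.092 = 0.174; P(Sensor=S5 | Reading=normal) = 0.092/0.174 = 0.52874.
P(Reading=warn) = 0.008 + 0.040 + 0.099 + 0.083 = 0.230; P(Sensor=S5 | Reading=warn) = 0.083/0.230 = 0.36087.
Difference = 0.1679.

0.1679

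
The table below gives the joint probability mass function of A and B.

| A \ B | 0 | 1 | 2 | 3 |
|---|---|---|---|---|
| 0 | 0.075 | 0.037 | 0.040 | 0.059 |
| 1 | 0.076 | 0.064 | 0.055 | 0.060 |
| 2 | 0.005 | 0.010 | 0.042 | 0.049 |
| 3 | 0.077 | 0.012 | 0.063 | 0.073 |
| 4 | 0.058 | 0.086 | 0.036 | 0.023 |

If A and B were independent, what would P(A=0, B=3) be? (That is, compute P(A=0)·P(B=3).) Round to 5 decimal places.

0.05570

P(A=0) = 0.075 + 0.037 + 0.040 + 0.059 = 0.211.
P(B=3) = 0.059 + 0.060 + 0.049 + 0.073 + 0.023 = 0.264.
Product: 0.211 × 0.264 = 0.05570.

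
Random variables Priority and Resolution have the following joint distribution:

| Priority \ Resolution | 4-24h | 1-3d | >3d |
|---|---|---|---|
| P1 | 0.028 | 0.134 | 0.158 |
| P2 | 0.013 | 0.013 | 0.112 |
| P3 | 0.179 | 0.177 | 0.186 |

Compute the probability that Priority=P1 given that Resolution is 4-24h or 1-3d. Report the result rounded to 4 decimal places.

P(Resolution=4-24h) = 0.028 + 0.013 + 0.179 = 0.220.
P(Resolution=1-3d) = 0.134 + 0.013 + 0.177 = 0.324.
P(Resolution ∈ {4-24h, 1-3d}) = 0.220 + 0.324 = 0.544; P(Priority=P1, Resolution ∈ {4-24h, 1-3d}) = 0.028 + 0.134 = 0.162.
P(Priority=P1 | Resolution ∈ {4-24h, 1-3d}) = 0.162/0.544 = 0.2978.

0.2978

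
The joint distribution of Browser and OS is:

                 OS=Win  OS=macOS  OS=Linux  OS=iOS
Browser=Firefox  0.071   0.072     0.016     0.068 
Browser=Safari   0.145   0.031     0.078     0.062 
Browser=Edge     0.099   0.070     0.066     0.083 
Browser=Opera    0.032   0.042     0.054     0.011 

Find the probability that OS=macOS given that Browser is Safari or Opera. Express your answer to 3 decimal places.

P(Browser=Safari) = 0.145 + 0.031 + 0.078 + 0.062 = 0.316.
P(Browser=Opera) = 0.032 + 0.042 + 0.054 + 0.011 = 0.139.
P(Browser ∈ {Safari, Opera}) = 0.316 + 0.139 = 0.455; P(OS=macOS, Browser ∈ {Safari, Opera}) = 0.031 + 0.042 = 0.073.
P(OS=macOS | Browser ∈ {Safari, Opera}) = 0.073/0.455 = 0.160.

0.160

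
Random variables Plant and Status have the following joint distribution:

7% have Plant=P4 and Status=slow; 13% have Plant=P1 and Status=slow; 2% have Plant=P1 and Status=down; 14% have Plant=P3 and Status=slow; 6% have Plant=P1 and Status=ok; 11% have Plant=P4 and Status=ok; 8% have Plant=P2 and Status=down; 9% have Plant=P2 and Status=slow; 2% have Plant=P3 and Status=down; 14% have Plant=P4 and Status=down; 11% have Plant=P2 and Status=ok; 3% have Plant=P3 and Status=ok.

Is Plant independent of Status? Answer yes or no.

no

P(Plant=P4) = 0.32 and P(Status=slow) = 0.43, so their product is 0.1376, but P(Plant=P4, Status=slow) = 0.07. Since these differ, Plant and Status are not independent.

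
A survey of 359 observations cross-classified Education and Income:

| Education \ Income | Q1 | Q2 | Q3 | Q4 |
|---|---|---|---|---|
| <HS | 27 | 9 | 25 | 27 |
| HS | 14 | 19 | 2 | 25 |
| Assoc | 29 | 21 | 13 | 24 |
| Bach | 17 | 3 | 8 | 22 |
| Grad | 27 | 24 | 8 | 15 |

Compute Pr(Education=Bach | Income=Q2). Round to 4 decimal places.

Total with Income=Q2: 9 + 19 + 21 + 3 + 24 = 76.
P(Education=Bach | Income=Q2) = 3/76 = 0.0395.

0.0395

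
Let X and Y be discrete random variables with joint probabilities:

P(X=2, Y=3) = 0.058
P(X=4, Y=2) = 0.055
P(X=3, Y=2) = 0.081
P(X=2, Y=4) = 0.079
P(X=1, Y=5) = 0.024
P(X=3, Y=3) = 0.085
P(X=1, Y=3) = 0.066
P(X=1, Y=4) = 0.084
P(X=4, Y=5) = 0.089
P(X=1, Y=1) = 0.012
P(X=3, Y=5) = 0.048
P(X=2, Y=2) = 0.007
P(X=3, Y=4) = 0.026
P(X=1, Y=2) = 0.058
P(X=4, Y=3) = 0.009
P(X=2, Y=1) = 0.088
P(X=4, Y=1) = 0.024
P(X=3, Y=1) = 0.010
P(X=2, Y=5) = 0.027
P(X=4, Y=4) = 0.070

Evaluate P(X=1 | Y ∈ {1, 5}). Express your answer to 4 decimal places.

P(Y=1) = 0.012 + 0.088 + 0.010 + 0.024 = 0.134.
P(Y=5) = 0.024 + 0.027 + 0.048 + 0.089 = 0.188.
P(Y ∈ {1, 5}) = 0.134 + 0.188 = 0.322; P(X=1, Y ∈ {1, 5}) = 0.012 + 0.024 = 0.036.
P(X=1 | Y ∈ {1, 5}) = 0.036/0.322 = 0.1118.

0.1118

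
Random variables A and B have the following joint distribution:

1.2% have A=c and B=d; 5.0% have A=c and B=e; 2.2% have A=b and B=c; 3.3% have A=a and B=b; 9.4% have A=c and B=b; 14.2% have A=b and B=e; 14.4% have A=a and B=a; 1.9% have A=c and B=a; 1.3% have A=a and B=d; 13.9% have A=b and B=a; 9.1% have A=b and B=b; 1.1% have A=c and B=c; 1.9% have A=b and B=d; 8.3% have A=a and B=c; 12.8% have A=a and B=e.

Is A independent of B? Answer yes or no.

P(A=a) = 0.401 and P(B=b) = 0.218, so their product is 0.08742, but P(A=a, B=b) = 0.033. Since these differ, A and B are not independent.

no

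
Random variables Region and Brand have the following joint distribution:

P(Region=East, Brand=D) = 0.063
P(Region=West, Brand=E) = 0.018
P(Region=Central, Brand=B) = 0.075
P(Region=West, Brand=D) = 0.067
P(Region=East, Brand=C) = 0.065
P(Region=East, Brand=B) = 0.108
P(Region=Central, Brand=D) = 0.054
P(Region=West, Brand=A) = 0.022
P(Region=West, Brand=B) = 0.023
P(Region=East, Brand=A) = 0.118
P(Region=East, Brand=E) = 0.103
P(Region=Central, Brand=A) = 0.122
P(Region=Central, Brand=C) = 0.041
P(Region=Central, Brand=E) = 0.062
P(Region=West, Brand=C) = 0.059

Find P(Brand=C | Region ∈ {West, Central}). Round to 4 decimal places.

P(Region=West) = 0.022 + 0.023 + 0.059 + 0.067 + 0.018 = 0.189.
P(Region=Central) = 0.122 + 0.075 + 0.041 + 0.054 + 0.062 = 0.354.
P(Region ∈ {West, Central}) = 0.189 + 0.354 = 0.543; P(Brand=C, Region ∈ {West, Central}) = 0.059 + 0.041 = 0.100.
P(Brand=C | Region ∈ {West, Central}) = 0.100/0.543 = 0.1842.

0.1842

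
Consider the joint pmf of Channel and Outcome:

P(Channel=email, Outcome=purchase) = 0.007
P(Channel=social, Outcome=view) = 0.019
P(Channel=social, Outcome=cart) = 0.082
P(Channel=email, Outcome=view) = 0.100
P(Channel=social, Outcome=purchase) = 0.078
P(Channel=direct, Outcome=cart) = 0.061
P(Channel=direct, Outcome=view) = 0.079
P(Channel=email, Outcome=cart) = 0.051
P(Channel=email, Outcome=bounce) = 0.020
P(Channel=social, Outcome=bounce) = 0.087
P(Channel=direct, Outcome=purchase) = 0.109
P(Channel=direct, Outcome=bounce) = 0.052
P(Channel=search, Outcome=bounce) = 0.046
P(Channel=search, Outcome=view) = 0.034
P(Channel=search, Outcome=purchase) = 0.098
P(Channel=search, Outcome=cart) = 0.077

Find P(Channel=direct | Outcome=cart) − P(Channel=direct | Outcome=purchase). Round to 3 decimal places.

-0.148

P(Outcome=cart) = 0.051 + 0.077 + 0.082 + 0.061 = 0.271; P(Channel=direct | Outcome=cart) = 0.061/0.271 = 0.2251.
P(Outcome=purchase) = 0.007 + 0.098 + 0.078 + 0.109 = 0.292; P(Channel=direct | Outcome=purchase) = 0.109/0.292 = 0.3733.
Difference = -0.148.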